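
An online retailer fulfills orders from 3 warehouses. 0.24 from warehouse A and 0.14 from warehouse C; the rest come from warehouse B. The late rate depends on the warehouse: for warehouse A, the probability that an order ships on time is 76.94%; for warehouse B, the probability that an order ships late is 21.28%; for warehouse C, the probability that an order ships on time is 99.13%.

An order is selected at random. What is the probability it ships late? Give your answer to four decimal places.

P(L) ≈ 0.1885

P(B) = 1 − (0.24 + 0.14) = 0.62.
P(L|A) = 1 − 0.7694 = 0.2306.
P(L|C) = 1 − 0.9913 = 0.0087.
By the law of total probability,
P(L) = P(L|A)·P(A) + P(L|B)·P(B) + P(L|C)·P(C)
      = 0.2306·0.24 + 0.2128·0.62 + 0.0087·0.14
      = 0.055344 + 0.131936 + 0.001218 = 0.188498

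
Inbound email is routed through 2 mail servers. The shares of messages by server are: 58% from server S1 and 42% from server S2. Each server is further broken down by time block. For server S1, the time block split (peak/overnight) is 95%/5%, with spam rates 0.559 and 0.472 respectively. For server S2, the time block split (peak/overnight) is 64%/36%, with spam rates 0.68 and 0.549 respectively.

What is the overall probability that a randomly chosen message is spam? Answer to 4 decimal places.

P(S|S1) = 0.95·0.559 + 0.05·0.472 = 0.53105 + 0.0236 = 0.55465
P(S|S2) = 0.64·0.68 + 0.36·0.549 = 0.4352 + 0.19764 = 0.63284
By total probability over the outer partition,
P(S) = 0.58·0.55465 + 0.42·0.63284
      = 0.321697 + 0.2657928 = 0.5874898

P(S) ≈ 0.5875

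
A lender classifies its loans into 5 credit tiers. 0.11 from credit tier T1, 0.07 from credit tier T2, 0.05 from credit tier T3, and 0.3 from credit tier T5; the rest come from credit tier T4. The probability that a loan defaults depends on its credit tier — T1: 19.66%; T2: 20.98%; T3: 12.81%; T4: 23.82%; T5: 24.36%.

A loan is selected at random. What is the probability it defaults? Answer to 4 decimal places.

P(T4) = 1 − (0.11 + 0.07 + 0.05 + 0.3) = 0.47.
By the law of total probability,
P(D) = P(D|T1)·P(T1) + P(D|T2)·P(T2) + P(D|T3)·P(T3) + P(D|T4)·P(T4) + P(D|T5)·P(T5)
      = 0.1966·0.11 + 0.2098·0.07 + 0.1281·0.05 + 0.2382·0.47 + 0.2436·0.3
      = 0.021626 + 0.014686 + 0.006405 + 0.111954 + 0.07308 = 0.227751

P(D) ≈ 0.2278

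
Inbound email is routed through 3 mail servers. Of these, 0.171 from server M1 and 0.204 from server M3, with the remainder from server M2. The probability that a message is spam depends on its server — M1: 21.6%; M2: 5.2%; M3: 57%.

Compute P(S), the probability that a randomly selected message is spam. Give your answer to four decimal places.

P(M2) = 1 − (0.171 + 0.204) = 0.625.
By the law of total probability,
P(S) = P(S|M1)·P(M1) + P(S|M2)·P(M2) + P(S|M3)·P(M3)
      = 0.216·0.171 + 0.052·0.625 + 0.57·0.204
      = 0.036936 + 0.0325 + 0.11628 = 0.185716

0.1857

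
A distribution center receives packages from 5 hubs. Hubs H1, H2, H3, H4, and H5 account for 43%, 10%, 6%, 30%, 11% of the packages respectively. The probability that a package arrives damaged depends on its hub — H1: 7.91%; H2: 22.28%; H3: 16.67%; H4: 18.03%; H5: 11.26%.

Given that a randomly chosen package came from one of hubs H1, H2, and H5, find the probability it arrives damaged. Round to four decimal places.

Let S = {H1, H2, H5}.
P(S) = 0.43 + 0.1 + 0.11 = 0.64.
P(D ∩ S) = 0.0791·0.43 + 0.2228·0.1 + 0.1126·0.11 = 0.034013 + 0.02228 + 0.012386 = 0.068679.
P(D | S) = 0.068679 / 0.64 = 0.107311…

0.1073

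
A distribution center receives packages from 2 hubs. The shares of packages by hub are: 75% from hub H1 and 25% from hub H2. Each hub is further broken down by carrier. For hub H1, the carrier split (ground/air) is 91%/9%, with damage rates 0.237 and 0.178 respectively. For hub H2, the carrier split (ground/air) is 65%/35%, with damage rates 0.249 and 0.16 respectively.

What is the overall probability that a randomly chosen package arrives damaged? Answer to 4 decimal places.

P(D|H1) = 0.91·0.237 + 0.09·0.178 = 0.21567 + 0.01602 = 0.23169
P(D|H2) = 0.65·0.249 + 0.35·0.16 = 0.16185 + 0.056 = 0.21785
Then overall,
P(D) = 0.75·0.23169 + 0.25·0.21785
      = 0.1737675 + 0.0544625 = 0.22823

P(D) ≈ 0.2282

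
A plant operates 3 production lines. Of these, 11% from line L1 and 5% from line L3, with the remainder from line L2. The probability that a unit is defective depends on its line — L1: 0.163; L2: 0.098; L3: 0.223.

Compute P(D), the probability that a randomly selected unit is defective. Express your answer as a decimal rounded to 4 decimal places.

0.1114

P(L2) = 1 − (0.11 + 0.05) = 0.84.
P(D) = P(D|L1)·P(L1) + P(D|L2)·P(L2) + P(D|L3)·P(L3)
      = 0.163·0.11 + 0.098·0.84 + 0.223·0.05
      = 0.01793 + 0.08232 + 0.01115 = 0.1114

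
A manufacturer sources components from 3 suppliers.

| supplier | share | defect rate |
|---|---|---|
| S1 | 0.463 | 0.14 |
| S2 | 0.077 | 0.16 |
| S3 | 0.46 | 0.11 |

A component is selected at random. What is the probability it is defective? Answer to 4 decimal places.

By the law of total probability,
P(D) = P(D|S1)·P(S1) + P(D|S2)·P(S2) + P(D|S3)·P(S3)
      = 0.14·0.463 + 0.16·0.077 + 0.11·0.46
      = 0.06482 + 0.01232 + 0.0506 = 0.12774

P(D) ≈ 0.1277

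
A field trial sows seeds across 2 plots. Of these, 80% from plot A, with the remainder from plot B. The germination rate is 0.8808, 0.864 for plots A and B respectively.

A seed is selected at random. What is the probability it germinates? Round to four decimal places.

0.8774

P(B) = 1 − (0.8) = 0.2.
P(G) = P(G|A)·P(A) + P(G|B)·P(B)
      = 0.8808·0.8 + 0.864·0.2
      = 0.70464 + 0.1728 = 0.87744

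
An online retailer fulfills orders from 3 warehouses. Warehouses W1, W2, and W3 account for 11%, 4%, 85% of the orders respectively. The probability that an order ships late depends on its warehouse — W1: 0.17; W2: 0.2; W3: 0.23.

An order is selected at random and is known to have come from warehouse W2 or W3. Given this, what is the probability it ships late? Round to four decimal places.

Let S = {W2, W3}.
P(S) = 0.04 + 0.85 = 0.89.
P(L ∩ S) = 0.2·0.04 + 0.23·0.85 = 0.008 + 0.1955 = 0.2035.
P(L | S) = 0.2035 / 0.89 = 0.228652…

0.2287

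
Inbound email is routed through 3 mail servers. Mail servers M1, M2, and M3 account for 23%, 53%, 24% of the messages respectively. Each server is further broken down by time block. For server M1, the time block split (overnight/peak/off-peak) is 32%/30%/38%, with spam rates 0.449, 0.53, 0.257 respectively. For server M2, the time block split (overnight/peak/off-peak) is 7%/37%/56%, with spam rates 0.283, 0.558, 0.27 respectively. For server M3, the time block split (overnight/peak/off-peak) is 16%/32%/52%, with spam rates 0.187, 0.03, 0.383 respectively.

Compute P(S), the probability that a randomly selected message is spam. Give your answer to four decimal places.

P(S|M1) = 0.32·0.449 + 0.3·0.53 + 0.38·0.257 = 0.14368 + 0.159 + 0.09766 = 0.40034
P(S|M2) = 0.07·0.283 + 0.37·0.558 + 0.56·0.27 = 0.01981 + 0.20646 + 0.1512 = 0.37747
P(S|M3) = 0.16·0.187 + 0.32·0.03 + 0.52·0.383 = 0.02992 + 0.0096 + 0.19916 = 0.23868
By total probability over the outer partition,
P(S) = 0.23·0.40034 + 0.53·0.37747 + 0.24·0.23868
      = 0.0920782 + 0.2000591 + 0.0572832 = 0.3494205

0.3494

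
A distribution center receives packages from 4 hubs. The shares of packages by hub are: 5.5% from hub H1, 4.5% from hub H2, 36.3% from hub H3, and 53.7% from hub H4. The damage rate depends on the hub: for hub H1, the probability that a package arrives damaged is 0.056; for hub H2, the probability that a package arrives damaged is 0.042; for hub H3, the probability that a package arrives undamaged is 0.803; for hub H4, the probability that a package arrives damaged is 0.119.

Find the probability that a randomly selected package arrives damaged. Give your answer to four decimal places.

0.1404

P(D|H3) = 1 − 0.803 = 0.197.
P(D) = P(D|H1)·P(H1) + P(D|H2)·P(H2) + P(D|H3)·P(H3) + P(D|H4)·P(H4)
      = 0.056·0.055 + 0.042·0.045 + 0.197·0.363 + 0.119·0.537
      = 0.00308 + 0.00189 + 0.071511 + 0.063903 = 0.140384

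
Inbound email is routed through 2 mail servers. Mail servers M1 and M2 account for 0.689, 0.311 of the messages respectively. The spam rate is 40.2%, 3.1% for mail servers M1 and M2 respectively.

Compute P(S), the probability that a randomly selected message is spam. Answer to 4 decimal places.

0.2866

P(S) = P(S|M1)·P(M1) + P(S|M2)·P(M2)
      = 0.402·0.689 + 0.031·0.311
      = 0.276978 + 0.009641 = 0.286619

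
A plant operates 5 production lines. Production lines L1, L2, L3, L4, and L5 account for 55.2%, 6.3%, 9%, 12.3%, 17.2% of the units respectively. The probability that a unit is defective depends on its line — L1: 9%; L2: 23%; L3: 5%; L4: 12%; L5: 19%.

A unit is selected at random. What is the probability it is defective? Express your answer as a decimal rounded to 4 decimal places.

Summing over the partition,
P(D) = P(D|L1)·P(L1) + P(D|L2)·P(L2) + P(D|L3)·P(L3) + P(D|L4)·P(L4) + P(D|L5)·P(L5)
      = 0.09·0.552 + 0.23·0.063 + 0.05·0.09 + 0.12·0.123 + 0.19·0.172
      = 0.04968 + 0.01449 + 0.0045 + 0.01476 + 0.03268 = 0.11611

P(D) ≈ 0.1161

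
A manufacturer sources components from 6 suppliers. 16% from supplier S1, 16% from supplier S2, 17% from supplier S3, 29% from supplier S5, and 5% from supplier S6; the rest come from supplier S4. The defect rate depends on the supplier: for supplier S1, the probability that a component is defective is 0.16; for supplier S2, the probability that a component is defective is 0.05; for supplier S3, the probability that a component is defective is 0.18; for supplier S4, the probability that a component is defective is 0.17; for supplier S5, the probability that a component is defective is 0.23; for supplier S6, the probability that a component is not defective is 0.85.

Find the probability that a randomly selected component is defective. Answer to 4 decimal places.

P(S4) = 1 − (0.16 + 0.16 + 0.17 + 0.29 + 0.05) = 0.17.
P(D|S6) = 1 − 0.85 = 0.15.
Summing over the partition,
P(D) = P(D|S1)·P(S1) + P(D|S2)·P(S2) + P(D|S3)·P(S3) + P(D|S4)·P(S4) + P(D|S5)·P(S5) + P(D|S6)·P(S6)
      = 0.16·0.16 + 0.05·0.16 + 0.18·0.17 + 0.17·0.17 + 0.23·0.29 + 0.15·0.05
      = 0.0256 + 0.008 + 0.0306 + 0.0289 + 0.0667 + 0.0075 = 0.1673

P(D) ≈ 0.1673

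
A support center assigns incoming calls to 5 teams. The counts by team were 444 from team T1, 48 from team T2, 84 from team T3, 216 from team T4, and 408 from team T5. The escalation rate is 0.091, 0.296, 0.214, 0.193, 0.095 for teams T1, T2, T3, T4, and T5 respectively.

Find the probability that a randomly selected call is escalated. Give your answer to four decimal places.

Total: 444 + 48 + 84 + 216 + 408 = 1200.
P(T1) = 444/1200 = 0.37. P(T2) = 48/1200 = 0.04. P(T3) = 84/1200 = 0.07. P(T4) = 216/1200 = 0.18. P(T5) = 408/1200 = 0.34.
By the law of total probability,
P(E) = P(E|T1)·P(T1) + P(E|T2)·P(T2) + P(E|T3)·P(T3) + P(E|T4)·P(T4) + P(E|T5)·P(T5)
      = 0.091·0.37 + 0.296·0.04 + 0.214·0.07 + 0.193·0.18 + 0.095·0.34
      = 0.03367 + 0.01184 + 0.01498 + 0.03474 + 0.0323 = 0.12753

P(E) ≈ 0.1275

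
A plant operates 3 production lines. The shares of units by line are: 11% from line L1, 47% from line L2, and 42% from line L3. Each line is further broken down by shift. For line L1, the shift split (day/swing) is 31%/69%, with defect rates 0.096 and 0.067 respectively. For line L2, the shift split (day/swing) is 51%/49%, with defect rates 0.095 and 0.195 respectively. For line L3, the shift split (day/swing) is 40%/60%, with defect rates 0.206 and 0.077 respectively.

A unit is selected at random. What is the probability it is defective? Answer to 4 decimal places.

P(D|L1) = 0.31·0.096 + 0.69·0.067 = 0.02976 + 0.04623 = 0.07599
P(D|L2) = 0.51·0.095 + 0.49·0.195 = 0.04845 + 0.09555 = 0.144
P(D|L3) = 0.4·0.206 + 0.6·0.077 = 0.0824 + 0.0462 = 0.1286
By total probability over the outer partition,
P(D) = 0.11·0.07599 + 0.47·0.144 + 0.42·0.1286
      = 0.0083589 + 0.06768 + 0.054012 = 0.1300509

0.1301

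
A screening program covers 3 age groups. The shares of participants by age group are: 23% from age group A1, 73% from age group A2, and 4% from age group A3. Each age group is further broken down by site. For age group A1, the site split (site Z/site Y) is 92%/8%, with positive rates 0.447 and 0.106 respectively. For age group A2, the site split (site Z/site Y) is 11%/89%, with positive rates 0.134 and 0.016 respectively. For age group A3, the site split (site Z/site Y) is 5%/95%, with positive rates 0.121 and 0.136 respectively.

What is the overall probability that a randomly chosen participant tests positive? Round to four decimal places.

0.1231

P(T|A1) = 0.92·0.447 + 0.08·0.106 = 0.41124 + 0.00848 = 0.41972
P(T|A2) = 0.11·0.134 + 0.89·0.016 = 0.01474 + 0.01424 = 0.02898
P(T|A3) = 0.05·0.121 + 0.95·0.136 = 0.00605 + 0.1292 = 0.13525
By total probability over the outer partition,
P(T) = 0.23·0.41972 + 0.73·0.02898 + 0.04·0.13525
      = 0.0965356 + 0.0211554 + 0.00541 = 0.123101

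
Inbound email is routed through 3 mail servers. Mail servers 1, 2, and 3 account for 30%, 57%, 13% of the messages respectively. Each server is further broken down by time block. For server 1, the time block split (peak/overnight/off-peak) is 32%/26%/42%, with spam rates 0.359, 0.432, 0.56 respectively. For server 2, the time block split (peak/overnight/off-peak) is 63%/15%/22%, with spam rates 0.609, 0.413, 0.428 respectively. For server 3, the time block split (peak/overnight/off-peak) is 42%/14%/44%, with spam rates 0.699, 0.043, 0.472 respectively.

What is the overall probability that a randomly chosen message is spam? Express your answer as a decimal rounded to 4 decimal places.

P(S|1) = 0.32·0.359 + 0.26·0.432 + 0.42·0.56 = 0.11488 + 0.11232 + 0.2352 = 0.4624
P(S|2) = 0.63·0.609 + 0.15·0.413 + 0.22·0.428 = 0.38367 + 0.06195 + 0.09416 = 0.53978
P(S|3) = 0.42·0.699 + 0.14·0.043 + 0.44·0.472 = 0.29358 + 0.00602 + 0.20768 = 0.50728
By total probability over the outer partition,
P(S) = 0.3·0.4624 + 0.57·0.53978 + 0.13·0.50728
      = 0.13872 + 0.3076746 + 0.0659464 = 0.512341

P(S) ≈ 0.5123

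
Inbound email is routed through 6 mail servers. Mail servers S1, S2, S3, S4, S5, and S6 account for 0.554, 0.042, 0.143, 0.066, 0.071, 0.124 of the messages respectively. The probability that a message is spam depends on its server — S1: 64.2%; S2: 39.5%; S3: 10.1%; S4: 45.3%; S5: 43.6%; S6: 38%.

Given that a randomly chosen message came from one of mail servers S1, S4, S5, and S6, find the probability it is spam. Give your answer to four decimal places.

P(S|J) ≈ 0.5689

Let J = {S1, S4, S5, S6}.
P(J) = 0.554 + 0.066 + 0.071 + 0.124 = 0.815.
P(S ∩ J) = 0.642·0.554 + 0.453·0.066 + 0.436·0.071 + 0.38·0.124 = 0.355668 + 0.029898 + 0.030956 + 0.04712 = 0.463642.
P(S | J) = 0.463642 / 0.815 = 0.568886…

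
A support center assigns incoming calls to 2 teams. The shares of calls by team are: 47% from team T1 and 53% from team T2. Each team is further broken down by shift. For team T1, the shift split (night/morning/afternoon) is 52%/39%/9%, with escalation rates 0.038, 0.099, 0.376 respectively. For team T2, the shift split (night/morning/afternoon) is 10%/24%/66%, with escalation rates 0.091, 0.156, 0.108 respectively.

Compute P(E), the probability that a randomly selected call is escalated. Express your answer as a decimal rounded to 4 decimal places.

P(E|T1) = 0.52·0.038 + 0.39·0.099 + 0.09·0.376 = 0.01976 + 0.03861 + 0.03384 = 0.09221
P(E|T2) = 0.1·0.091 + 0.24·0.156 + 0.66·0.108 = 0.0091 + 0.03744 + 0.07128 = 0.11782
By total probability over the outer partition,
P(E) = 0.47·0.09221 + 0.53·0.11782
      = 0.0433387 + 0.0624446 = 0.1057833

P(E) ≈ 0.1058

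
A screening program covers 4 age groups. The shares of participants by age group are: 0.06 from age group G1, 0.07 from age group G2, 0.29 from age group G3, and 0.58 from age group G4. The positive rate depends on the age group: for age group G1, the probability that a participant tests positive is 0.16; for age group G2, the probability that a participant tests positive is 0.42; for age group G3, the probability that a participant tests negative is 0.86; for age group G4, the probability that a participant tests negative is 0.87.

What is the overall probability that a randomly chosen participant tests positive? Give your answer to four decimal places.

P(T) ≈ 0.1550

P(T|G3) = 1 − 0.86 = 0.14.
P(T|G4) = 1 − 0.87 = 0.13.
By the law of total probability,
P(T) = P(T|G1)·P(G1) + P(T|G2)·P(G2) + P(T|G3)·P(G3) + P(T|G4)·P(G4)
      = 0.16·0.06 + 0.42·0.07 + 0.14·0.29 + 0.13·0.58
      = 0.0096 + 0.0294 + 0.0406 + 0.0754 = 0.155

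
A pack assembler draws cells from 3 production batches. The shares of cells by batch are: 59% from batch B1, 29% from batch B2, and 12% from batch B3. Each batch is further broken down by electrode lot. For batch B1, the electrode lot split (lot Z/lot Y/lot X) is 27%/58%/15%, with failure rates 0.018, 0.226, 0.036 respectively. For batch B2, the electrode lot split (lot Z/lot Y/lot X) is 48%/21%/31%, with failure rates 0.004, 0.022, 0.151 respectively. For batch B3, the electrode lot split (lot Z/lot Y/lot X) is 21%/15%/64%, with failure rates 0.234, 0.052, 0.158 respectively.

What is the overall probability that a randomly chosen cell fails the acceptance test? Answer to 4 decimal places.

P(F|B1) = 0.27·0.018 + 0.58·0.226 + 0.15·0.036 = 0.00486 + 0.13108 + 0.0054 = 0.14134
P(F|B2) = 0.48·0.004 + 0.21·0.022 + 0.31·0.151 = 0.00192 + 0.00462 + 0.04681 = 0.05335
P(F|B3) = 0.21·0.234 + 0.15·0.052 + 0.64·0.158 = 0.04914 + 0.0078 + 0.10112 = 0.15806
Then overall,
P(F) = 0.59·0.14134 + 0.29·0.05335 + 0.12·0.15806
      = 0.0833906 + 0.0154715 + 0.0189672 = 0.1178293

P(F) ≈ 0.1178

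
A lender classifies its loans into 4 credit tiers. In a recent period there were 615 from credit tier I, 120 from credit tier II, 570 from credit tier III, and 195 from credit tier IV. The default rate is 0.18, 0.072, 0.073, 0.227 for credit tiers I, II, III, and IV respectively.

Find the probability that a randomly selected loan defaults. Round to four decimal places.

P(D) ≈ 0.1368

Total: 615 + 120 + 570 + 195 = 1500.
P(I) = 615/1500 = 0.41. P(II) = 120/1500 = 0.08. P(III) = 570/1500 = 0.38. P(IV) = 195/1500 = 0.13.
P(D) = P(D|I)·P(I) + P(D|II)·P(II) + P(D|III)·P(III) + P(D|IV)·P(IV)
      = 0.18·0.41 + 0.072·0.08 + 0.073·0.38 + 0.227·0.13
      = 0.0738 + 0.00576 + 0.02774 + 0.02951 = 0.13681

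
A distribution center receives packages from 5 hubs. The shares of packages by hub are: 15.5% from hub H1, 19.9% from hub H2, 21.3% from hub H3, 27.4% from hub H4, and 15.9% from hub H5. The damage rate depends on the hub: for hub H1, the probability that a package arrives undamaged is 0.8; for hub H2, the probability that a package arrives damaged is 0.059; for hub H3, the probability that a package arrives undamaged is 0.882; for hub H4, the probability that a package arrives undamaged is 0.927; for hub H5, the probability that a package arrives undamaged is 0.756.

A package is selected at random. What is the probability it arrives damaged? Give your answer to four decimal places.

P(D|H1) = 1 − 0.8 = 0.2.
P(D|H3) = 1 − 0.882 = 0.118.
P(D|H4) = 1 − 0.927 = 0.073.
P(D|H5) = 1 − 0.756 = 0.244.
P(D) = P(D|H1)·P(H1) + P(D|H2)·P(H2) + P(D|H3)·P(H3) + P(D|H4)·P(H4) + P(D|H5)·P(H5)
      = 0.2·0.155 + 0.059·0.199 + 0.118·0.213 + 0.073·0.274 + 0.244·0.159
      = 0.031 + 0.011741 + 0.025134 + 0.020002 + 0.038796 = 0.126673

0.1267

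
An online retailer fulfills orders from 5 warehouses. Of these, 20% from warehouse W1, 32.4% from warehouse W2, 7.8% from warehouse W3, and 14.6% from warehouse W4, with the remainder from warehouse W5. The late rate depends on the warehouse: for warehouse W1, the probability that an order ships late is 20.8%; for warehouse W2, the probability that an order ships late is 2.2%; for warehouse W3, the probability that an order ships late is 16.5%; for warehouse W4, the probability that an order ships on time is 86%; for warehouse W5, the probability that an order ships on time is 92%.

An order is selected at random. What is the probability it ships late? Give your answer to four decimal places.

P(W5) = 1 − (0.2 + 0.324 + 0.078 + 0.146) = 0.252.
P(L|W4) = 1 − 0.86 = 0.14.
P(L|W5) = 1 − 0.92 = 0.08.
P(L) = P(L|W1)·P(W1) + P(L|W2)·P(W2) + P(L|W3)·P(W3) + P(L|W4)·P(W4) + P(L|W5)·P(W5)
      = 0.208·0.2 + 0.022·0.324 + 0.165·0.078 + 0.14·0.146 + 0.08·0.252
      = 0.0416 + 0.007128 + 0.01287 + 0.02044 + 0.02016 = 0.102198

P(L) ≈ 0.1022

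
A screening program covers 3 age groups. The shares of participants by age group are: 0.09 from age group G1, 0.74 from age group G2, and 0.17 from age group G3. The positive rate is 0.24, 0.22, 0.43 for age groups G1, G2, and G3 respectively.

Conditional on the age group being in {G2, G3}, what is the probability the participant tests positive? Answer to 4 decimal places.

Let S = {G2, G3}.
P(S) = 0.74 + 0.17 = 0.91.
P(T ∩ S) = 0.22·0.74 + 0.43·0.17 = 0.1628 + 0.0731 = 0.2359.
P(T | S) = 0.2359 / 0.91 = 0.259231…

0.2592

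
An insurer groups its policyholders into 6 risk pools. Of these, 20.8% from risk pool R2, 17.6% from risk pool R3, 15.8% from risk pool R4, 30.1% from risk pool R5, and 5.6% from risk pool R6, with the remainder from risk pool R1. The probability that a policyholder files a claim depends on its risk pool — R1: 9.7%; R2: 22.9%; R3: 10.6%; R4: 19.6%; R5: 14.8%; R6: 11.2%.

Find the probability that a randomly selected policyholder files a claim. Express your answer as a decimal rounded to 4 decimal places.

0.1579

P(R1) = 1 − (0.208 + 0.176 + 0.158 + 0.301 + 0.056) = 0.101.
Using total probability over the partition,
P(C) = P(C|R1)·P(R1) + P(C|R2)·P(R2) + P(C|R3)·P(R3) + P(C|R4)·P(R4) + P(C|R5)·P(R5) + P(C|R6)·P(R6)
      = 0.097·0.101 + 0.229·0.208 + 0.106·0.176 + 0.196·0.158 + 0.148·0.301 + 0.112·0.056
      = 0.009797 + 0.047632 + 0.018656 + 0.030968 + 0.044548 + 0.006272 = 0.157873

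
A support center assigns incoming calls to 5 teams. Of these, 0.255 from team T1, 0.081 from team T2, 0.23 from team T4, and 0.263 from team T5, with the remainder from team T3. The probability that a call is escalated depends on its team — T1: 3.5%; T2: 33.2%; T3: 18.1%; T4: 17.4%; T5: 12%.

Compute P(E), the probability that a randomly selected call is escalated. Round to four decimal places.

P(T3) = 1 − (0.255 + 0.081 + 0.23 + 0.263) = 0.171.
Using total probability over the partition,
P(E) = P(E|T1)·P(T1) + P(E|T2)·P(T2) + P(E|T3)·P(T3) + P(E|T4)·P(T4) + P(E|T5)·P(T5)
      = 0.035·0.255 + 0.332·0.081 + 0.181·0.171 + 0.174·0.23 + 0.12·0.263
      = 0.008925 + 0.026892 + 0.030951 + 0.04002 + 0.03156 = 0.138348

P(E) ≈ 0.1383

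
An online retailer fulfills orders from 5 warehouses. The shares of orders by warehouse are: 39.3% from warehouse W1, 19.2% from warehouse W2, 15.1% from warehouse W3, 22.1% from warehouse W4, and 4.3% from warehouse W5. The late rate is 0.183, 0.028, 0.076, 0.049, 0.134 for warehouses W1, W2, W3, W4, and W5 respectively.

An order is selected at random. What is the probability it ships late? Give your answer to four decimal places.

0.1054

Using total probability over the partition,
P(L) = P(L|W1)·P(W1) + P(L|W2)·P(W2) + P(L|W3)·P(W3) + P(L|W4)·P(W4) + P(L|W5)·P(W5)
      = 0.183·0.393 + 0.028·0.192 + 0.076·0.151 + 0.049·0.221 + 0.134·0.043
      = 0.071919 + 0.005376 + 0.011476 + 0.010829 + 0.005762 = 0.105362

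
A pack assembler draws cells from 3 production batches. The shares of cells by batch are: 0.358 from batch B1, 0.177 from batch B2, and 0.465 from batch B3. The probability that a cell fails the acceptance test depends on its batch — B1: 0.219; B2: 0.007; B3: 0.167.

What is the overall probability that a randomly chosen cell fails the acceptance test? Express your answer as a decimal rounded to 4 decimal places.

P(F) ≈ 0.1573

By the law of total probability,
P(F) = P(F|B1)·P(B1) + P(F|B2)·P(B2) + P(F|B3)·P(B3)
      = 0.219·0.358 + 0.007·0.177 + 0.167·0.465
      = 0.078402 + 0.001239 + 0.077655 = 0.157296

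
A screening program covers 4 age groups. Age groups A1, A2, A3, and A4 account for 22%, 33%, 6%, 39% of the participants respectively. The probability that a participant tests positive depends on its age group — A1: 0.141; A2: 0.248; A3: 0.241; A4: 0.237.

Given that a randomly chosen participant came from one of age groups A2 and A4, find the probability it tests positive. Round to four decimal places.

0.2420

Let S = {A2, A4}.
P(S) = 0.33 + 0.39 = 0.72.
P(T ∩ S) = 0.248·0.33 + 0.237·0.39 = 0.08184 + 0.09243 = 0.17427.
P(T | S) = 0.17427 / 0.72 = 0.242042…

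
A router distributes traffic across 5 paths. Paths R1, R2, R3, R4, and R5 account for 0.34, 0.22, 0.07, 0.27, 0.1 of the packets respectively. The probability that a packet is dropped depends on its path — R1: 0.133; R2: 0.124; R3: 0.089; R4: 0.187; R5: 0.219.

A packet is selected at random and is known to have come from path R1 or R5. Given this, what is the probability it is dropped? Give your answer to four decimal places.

Let S = {R1, R5}.
P(S) = 0.34 + 0.1 = 0.44.
P(L ∩ S) = 0.133·0.34 + 0.219·0.1 = 0.04522 + 0.0219 = 0.06712.
P(L | S) = 0.06712 / 0.44 = 0.152545…

0.1525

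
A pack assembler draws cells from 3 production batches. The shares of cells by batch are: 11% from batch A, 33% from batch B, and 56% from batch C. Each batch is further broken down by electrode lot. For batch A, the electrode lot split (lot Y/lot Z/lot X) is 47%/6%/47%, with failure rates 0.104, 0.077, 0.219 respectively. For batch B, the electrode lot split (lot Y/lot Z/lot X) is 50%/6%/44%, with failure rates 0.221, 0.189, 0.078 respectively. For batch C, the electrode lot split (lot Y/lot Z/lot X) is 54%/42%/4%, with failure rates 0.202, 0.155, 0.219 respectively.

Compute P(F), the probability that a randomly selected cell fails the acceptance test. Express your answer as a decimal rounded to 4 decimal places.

P(F|A) = 0.47·0.104 + 0.06·0.077 + 0.47·0.219 = 0.04888 + 0.00462 + 0.10293 = 0.15643
P(F|B) = 0.5·0.221 + 0.06·0.189 + 0.44·0.078 = 0.1105 + 0.01134 + 0.03432 = 0.15616
P(F|C) = 0.54·0.202 + 0.42·0.155 + 0.04·0.219 = 0.10908 + 0.0651 + 0.00876 = 0.18294
Then overall,
P(F) = 0.11·0.15643 + 0.33·0.15616 + 0.56·0.18294
      = 0.0172073 + 0.0515328 + 0.1024464 = 0.1711865

0.1712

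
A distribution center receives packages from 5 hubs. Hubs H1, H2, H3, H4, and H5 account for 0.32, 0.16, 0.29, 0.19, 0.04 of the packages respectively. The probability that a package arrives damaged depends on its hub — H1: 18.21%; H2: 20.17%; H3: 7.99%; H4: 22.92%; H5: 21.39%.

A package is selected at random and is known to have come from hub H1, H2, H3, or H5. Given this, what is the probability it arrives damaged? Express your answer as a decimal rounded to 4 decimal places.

Let S = {H1, H2, H3, H5}.
P(S) = 0.32 + 0.16 + 0.29 + 0.04 = 0.81.
P(D ∩ S) = 0.1821·0.32 + 0.2017·0.16 + 0.0799·0.29 + 0.2139·0.04 = 0.058272 + 0.032272 + 0.023171 + 0.008556 = 0.122271.
P(D | S) = 0.122271 / 0.81 = 0.150952…

P(D|S) ≈ 0.1510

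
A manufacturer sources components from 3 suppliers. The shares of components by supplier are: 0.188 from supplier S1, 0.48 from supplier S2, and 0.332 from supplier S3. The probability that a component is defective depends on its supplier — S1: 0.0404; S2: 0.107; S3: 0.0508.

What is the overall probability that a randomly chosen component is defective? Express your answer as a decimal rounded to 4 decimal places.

P(D) ≈ 0.0758

P(D) = P(D|S1)·P(S1) + P(D|S2)·P(S2) + P(D|S3)·P(S3)
      = 0.0404·0.188 + 0.107·0.48 + 0.0508·0.332
      = 0.0075952 + 0.05136 + 0.0168656 = 0.0758208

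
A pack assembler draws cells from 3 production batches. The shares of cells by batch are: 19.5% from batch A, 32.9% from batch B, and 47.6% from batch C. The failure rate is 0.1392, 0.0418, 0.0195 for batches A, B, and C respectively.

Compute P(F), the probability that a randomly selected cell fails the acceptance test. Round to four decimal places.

Summing over the partition,
P(F) = P(F|A)·P(A) + P(F|B)·P(B) + P(F|C)·P(C)
      = 0.1392·0.195 + 0.0418·0.329 + 0.0195·0.476
      = 0.027144 + 0.0137522 + 0.009282 = 0.0501782

P(F) ≈ 0.0502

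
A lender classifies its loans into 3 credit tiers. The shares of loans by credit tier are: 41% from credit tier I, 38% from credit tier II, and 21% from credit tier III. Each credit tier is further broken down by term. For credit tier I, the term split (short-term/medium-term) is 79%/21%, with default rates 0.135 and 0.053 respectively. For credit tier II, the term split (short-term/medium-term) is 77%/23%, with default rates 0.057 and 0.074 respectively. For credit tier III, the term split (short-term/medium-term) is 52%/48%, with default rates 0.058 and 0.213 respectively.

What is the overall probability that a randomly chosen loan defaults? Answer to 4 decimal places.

P(D|I) = 0.79·0.135 + 0.21·0.053 = 0.10665 + 0.01113 = 0.11778
P(D|II) = 0.77·0.057 + 0.23·0.074 = 0.04389 + 0.01702 = 0.06091
P(D|III) = 0.52·0.058 + 0.48·0.213 = 0.03016 + 0.10224 = 0.1324
By total probability over the outer partition,
P(D) = 0.41·0.11778 + 0.38·0.06091 + 0.21·0.1324
      = 0.0482898 + 0.0231458 + 0.027804 = 0.0992396

0.0992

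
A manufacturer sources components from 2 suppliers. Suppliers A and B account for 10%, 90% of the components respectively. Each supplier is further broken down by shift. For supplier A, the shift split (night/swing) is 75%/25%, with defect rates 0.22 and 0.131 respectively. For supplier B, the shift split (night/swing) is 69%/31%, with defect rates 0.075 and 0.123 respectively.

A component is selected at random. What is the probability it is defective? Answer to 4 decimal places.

P(D) ≈ 0.1007

P(D|A) = 0.75·0.22 + 0.25·0.131 = 0.165 + 0.03275 = 0.19775
P(D|B) = 0.69·0.075 + 0.31·0.123 = 0.05175 + 0.03813 = 0.08988
Then overall,
P(D) = 0.1·0.19775 + 0.9·0.08988
      = 0.019775 + 0.080892 = 0.100667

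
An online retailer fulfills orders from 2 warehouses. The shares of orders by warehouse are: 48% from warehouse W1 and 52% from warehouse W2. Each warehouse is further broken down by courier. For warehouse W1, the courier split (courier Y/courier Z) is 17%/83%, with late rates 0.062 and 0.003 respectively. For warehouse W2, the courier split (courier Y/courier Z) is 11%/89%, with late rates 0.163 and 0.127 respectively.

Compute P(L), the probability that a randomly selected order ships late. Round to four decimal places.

P(L) ≈ 0.0744

P(L|W1) = 0.17·0.062 + 0.83·0.003 = 0.01054 + 0.00249 = 0.01303
P(L|W2) = 0.11·0.163 + 0.89·0.127 = 0.01793 + 0.11303 = 0.13096
Then overall,
P(L) = 0.48·0.01303 + 0.52·0.13096
      = 0.0062544 + 0.0680992 = 0.0743536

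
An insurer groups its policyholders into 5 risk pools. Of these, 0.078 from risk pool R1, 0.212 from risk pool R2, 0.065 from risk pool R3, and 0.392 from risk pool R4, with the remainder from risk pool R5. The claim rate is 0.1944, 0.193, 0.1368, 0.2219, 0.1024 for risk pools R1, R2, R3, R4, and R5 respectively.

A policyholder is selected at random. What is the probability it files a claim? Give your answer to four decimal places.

P(R5) = 1 − (0.078 + 0.212 + 0.065 + 0.392) = 0.253.
By the law of total probability,
P(C) = P(C|R1)·P(R1) + P(C|R2)·P(R2) + P(C|R3)·P(R3) + P(C|R4)·P(R4) + P(C|R5)·P(R5)
      = 0.1944·0.078 + 0.193·0.212 + 0.1368·0.065 + 0.2219·0.392 + 0.1024·0.253
      = 0.0151632 + 0.040916 + 0.008892 + 0.0869848 + 0.0259072 = 0.1778632

P(C) ≈ 0.1779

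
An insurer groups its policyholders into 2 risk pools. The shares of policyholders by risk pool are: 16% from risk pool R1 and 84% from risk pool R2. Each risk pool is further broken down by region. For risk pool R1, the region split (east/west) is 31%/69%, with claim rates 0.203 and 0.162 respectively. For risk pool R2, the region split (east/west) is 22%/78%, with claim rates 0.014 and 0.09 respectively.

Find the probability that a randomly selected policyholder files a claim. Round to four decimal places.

0.0895

P(C|R1) = 0.31·0.203 + 0.69·0.162 = 0.06293 + 0.11178 = 0.17471
P(C|R2) = 0.22·0.014 + 0.78·0.09 = 0.00308 + 0.0702 = 0.07328
Then overall,
P(C) = 0.16·0.17471 + 0.84·0.07328
      = 0.0279536 + 0.0615552 = 0.0895088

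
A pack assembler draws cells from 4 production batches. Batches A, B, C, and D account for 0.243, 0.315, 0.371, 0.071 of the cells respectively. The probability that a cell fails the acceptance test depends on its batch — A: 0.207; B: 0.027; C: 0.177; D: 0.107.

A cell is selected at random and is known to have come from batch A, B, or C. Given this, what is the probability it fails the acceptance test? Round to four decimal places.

0.1340

Let S = {A, B, C}.
P(S) = 0.243 + 0.315 + 0.371 = 0.929.
P(F ∩ S) = 0.207·0.243 + 0.027·0.315 + 0.177·0.371 = 0.050301 + 0.008505 + 0.065667 = 0.124473.
P(F | S) = 0.124473 / 0.929 = 0.133986…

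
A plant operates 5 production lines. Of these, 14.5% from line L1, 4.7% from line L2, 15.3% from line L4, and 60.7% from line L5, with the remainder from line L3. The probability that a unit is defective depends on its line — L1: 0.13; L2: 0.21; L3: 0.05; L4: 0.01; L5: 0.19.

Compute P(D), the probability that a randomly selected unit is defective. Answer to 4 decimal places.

P(D) ≈ 0.1480

P(L3) = 1 − (0.145 + 0.047 + 0.153 + 0.607) = 0.048.
P(D) = P(D|L1)·P(L1) + P(D|L2)·P(L2) + P(D|L3)·P(L3) + P(D|L4)·P(L4) + P(D|L5)·P(L5)
      = 0.13·0.145 + 0.21·0.047 + 0.05·0.048 + 0.01·0.153 + 0.19·0.607
      = 0.01885 + 0.00987 + 0.0024 + 0.00153 + 0.11533 = 0.14798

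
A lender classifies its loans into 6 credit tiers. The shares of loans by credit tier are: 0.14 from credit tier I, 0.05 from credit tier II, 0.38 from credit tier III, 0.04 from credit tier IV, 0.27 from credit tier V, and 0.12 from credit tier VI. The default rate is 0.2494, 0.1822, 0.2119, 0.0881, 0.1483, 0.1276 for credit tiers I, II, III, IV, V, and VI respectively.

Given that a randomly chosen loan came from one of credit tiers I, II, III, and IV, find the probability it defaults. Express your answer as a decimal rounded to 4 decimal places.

0.2100

Let S = {I, II, III, IV}.
P(S) = 0.14 + 0.05 + 0.38 + 0.04 = 0.61.
P(D ∩ S) = 0.2494·0.14 + 0.1822·0.05 + 0.2119·0.38 + 0.0881·0.04 = 0.034916 + 0.00911 + 0.080522 + 0.003524 = 0.128072.
P(D | S) = 0.128072 / 0.61 = 0.209954…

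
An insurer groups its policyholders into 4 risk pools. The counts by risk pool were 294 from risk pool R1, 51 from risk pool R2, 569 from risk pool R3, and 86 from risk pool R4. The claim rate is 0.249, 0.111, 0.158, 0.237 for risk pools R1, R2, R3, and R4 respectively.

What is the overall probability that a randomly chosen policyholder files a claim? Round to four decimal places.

P(C) ≈ 0.1892

Total: 294 + 51 + 569 + 86 = 1000.
P(R1) = 294/1000 = 0.294. P(R2) = 51/1000 = 0.051. P(R3) = 569/1000 = 0.569. P(R4) = 86/1000 = 0.086.
P(C) = P(C|R1)·P(R1) + P(C|R2)·P(R2) + P(C|R3)·P(R3) + P(C|R4)·P(R4)
      = 0.249·0.294 + 0.111·0.051 + 0.158·0.569 + 0.237·0.086
      = 0.073206 + 0.005661 + 0.089902 + 0.020382 = 0.189151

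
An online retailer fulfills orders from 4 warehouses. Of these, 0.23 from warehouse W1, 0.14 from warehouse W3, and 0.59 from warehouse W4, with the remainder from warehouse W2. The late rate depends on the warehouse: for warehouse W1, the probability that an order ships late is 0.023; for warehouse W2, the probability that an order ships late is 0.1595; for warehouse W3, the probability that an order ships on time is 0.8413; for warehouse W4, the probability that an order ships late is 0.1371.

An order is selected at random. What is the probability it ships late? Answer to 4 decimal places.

0.1148

P(W2) = 1 − (0.23 + 0.14 + 0.59) = 0.04.
P(L|W3) = 1 − 0.8413 = 0.1587.
P(L) = P(L|W1)·P(W1) + P(L|W2)·P(W2) + P(L|W3)·P(W3) + P(L|W4)·P(W4)
      = 0.023·0.23 + 0.1595·0.04 + 0.1587·0.14 + 0.1371·0.59
      = 0.00529 + 0.00638 + 0.022218 + 0.080889 = 0.114777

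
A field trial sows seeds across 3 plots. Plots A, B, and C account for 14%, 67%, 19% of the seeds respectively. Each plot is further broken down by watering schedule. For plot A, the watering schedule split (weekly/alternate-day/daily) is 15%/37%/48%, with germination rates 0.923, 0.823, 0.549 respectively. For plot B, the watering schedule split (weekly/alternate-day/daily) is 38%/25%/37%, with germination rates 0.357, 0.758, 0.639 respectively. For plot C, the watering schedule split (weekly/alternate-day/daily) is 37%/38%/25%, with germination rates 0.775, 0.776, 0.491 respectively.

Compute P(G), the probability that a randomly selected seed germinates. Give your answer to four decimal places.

P(G) ≈ 0.6090

P(G|A) = 0.15·0.923 + 0.37·0.823 + 0.48·0.549 = 0.13845 + 0.30451 + 0.26352 = 0.70648
P(G|B) = 0.38·0.357 + 0.25·0.758 + 0.37·0.639 = 0.13566 + 0.1895 + 0.23643 = 0.56159
P(G|C) = 0.37·0.775 + 0.38·0.776 + 0.25·0.491 = 0.28675 + 0.29488 + 0.12275 = 0.70438
Then overall,
P(G) = 0.14·0.70648 + 0.67·0.56159 + 0.19·0.70438
      = 0.0989072 + 0.3762653 + 0.1338322 = 0.6090047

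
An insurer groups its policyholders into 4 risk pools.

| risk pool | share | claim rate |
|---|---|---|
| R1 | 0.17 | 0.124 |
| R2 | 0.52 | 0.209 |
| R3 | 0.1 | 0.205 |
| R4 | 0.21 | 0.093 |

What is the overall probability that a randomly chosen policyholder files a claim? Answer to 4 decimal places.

P(C) ≈ 0.1698

P(C) = P(C|R1)·P(R1) + P(C|R2)·P(R2) + P(C|R3)·P(R3) + P(C|R4)·P(R4)
      = 0.124·0.17 + 0.209·0.52 + 0.205·0.1 + 0.093·0.21
      = 0.02108 + 0.10868 + 0.0205 + 0.01953 = 0.16979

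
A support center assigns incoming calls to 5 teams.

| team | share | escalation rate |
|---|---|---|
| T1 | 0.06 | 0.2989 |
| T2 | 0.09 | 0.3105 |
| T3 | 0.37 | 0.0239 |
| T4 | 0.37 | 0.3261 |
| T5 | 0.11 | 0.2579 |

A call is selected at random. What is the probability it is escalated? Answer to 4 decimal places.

P(E) = P(E|T1)·P(T1) + P(E|T2)·P(T2) + P(E|T3)·P(T3) + P(E|T4)·P(T4) + P(E|T5)·P(T5)
      = 0.2989·0.06 + 0.3105·0.09 + 0.0239·0.37 + 0.3261·0.37 + 0.2579·0.11
      = 0.017934 + 0.027945 + 0.008843 + 0.120657 + 0.028369 = 0.203748

P(E) ≈ 0.2037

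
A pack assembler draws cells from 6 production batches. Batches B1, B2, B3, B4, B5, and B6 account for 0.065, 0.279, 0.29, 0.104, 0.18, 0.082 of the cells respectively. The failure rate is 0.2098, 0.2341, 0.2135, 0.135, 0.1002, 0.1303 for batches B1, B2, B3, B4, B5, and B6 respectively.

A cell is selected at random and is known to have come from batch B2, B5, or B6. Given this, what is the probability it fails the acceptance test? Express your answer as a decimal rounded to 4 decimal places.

Let S = {B2, B5, B6}.
P(S) = 0.279 + 0.18 + 0.082 = 0.541.
P(F ∩ S) = 0.2341·0.279 + 0.1002·0.18 + 0.1303·0.082 = 0.0653139 + 0.018036 + 0.0106846 = 0.0940345.
P(F | S) = 0.0940345 / 0.541 = 0.173816…

P(F|S) ≈ 0.1738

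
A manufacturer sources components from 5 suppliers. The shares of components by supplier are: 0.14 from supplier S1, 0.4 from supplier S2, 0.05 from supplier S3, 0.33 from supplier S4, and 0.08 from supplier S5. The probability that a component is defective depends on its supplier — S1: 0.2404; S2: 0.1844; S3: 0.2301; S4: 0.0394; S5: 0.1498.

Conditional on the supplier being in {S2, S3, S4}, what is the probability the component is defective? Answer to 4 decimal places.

Let S = {S2, S3, S4}.
P(S) = 0.4 + 0.05 + 0.33 = 0.78.
P(D ∩ S) = 0.1844·0.4 + 0.2301·0.05 + 0.0394·0.33 = 0.07376 + 0.011505 + 0.013002 = 0.098267.
P(D | S) = 0.098267 / 0.78 = 0.125983…

P(D|S) ≈ 0.1260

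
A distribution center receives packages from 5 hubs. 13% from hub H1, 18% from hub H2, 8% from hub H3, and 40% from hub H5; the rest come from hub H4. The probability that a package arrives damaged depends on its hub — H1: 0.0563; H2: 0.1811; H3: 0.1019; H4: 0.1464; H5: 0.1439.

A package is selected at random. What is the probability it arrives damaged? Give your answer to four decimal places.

P(D) ≈ 0.1364

P(H4) = 1 − (0.13 + 0.18 + 0.08 + 0.4) = 0.21.
By the law of total probability,
P(D) = P(D|H1)·P(H1) + P(D|H2)·P(H2) + P(D|H3)·P(H3) + P(D|H4)·P(H4) + P(D|H5)·P(H5)
      = 0.0563·0.13 + 0.1811·0.18 + 0.1019·0.08 + 0.1464·0.21 + 0.1439·0.4
      = 0.007319 + 0.032598 + 0.008152 + 0.030744 + 0.05756 = 0.136373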